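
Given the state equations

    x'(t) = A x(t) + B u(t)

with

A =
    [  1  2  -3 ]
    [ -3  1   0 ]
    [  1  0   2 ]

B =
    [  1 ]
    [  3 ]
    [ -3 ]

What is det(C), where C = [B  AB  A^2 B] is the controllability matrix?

AB = [[16], [0], [-5]]
A^2B = [[31], [-48], [6]]
Controllability matrix C = [B  AB  A^2B] = [[1, 16, 31], [3, 0, -48], [-3, -5, 6]]
Expanding along the first row, det(C) = 1·(0·6 - (-48)·(-5)) - 16·(3·6 - (-48)·(-3)) + 31·(3·(-5) - 0·(-3)) = 1·(-240) - 16·(-126) + 31·(-15) = 1311
Since det(C) ≠ 0, rank(C) = 3 and the system is completely controllable.

1311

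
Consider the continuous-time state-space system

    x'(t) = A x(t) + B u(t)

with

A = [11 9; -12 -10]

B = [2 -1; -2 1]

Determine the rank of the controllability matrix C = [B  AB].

AB = [[4, -2], [-4, 2]]
Controllability matrix C = [B  AB] = [[2, -1, 4, -2], [-2, 1, -4, 2]]
Every column of C is a scalar multiple of column 1 = [2, -2] (multipliers 1, -1/2, 2, -1), so the columns span a one-dimensional space.
C ≠ 0, hence rank(C) = 1.
rank(C) = 1 < n = 2, so the pair (A, B) is not completely controllable.

1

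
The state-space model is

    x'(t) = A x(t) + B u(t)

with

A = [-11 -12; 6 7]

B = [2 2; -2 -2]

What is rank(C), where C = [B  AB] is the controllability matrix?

1

AB = [[2, 2], [-2, -2]]
Controllability matrix C = [B  AB] = [[2, 2, 2, 2], [-2, -2, -2, -2]]
Every column of C is a scalar multiple of column 1 = [2, -2] (multipliers 1, 1, 1, 1), so the columns span a one-dimensional space.
C ≠ 0, hence rank(C) = 1.
rank(C) = 1 < n = 2, so the pair (A, B) is not completely controllable.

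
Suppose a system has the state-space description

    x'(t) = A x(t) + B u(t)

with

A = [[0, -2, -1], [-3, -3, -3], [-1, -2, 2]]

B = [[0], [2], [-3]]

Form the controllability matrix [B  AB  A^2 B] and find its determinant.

AB = [[-1], [3], [-10]]
A^2B = [[4], [24], [-25]]
Controllability matrix C = [B  AB  A^2B] = [[0, -1, 4], [2, 3, 24], [-3, -10, -25]]
Expanding along the first row, det(C) = 0·(3·(-25) - 24·(-10)) - (-1)·(2·(-25) - 24·(-3)) + 4·(2·(-10) - 3·(-3)) = 0·165 - (-1)·22 + 4·(-11) = -22
Since det(C) ≠ 0, rank(C) = 3 and the system is completely controllable.

-22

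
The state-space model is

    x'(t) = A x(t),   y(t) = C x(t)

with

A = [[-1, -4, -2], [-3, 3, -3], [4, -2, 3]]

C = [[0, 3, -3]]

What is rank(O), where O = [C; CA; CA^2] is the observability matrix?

CA = [[-21, 15, -18]]
CA^2 = [[-96, 165, -57]]
Observability matrix O = [C; CA; CA^2] = [[0, 3, -3], [-21, 15, -18], [-96, 165, -57]]
det(O) = 0·(15·(-57) - (-18)·165) - 3·((-21)·(-57) - (-18)·(-96)) + (-3)·((-21)·165 - 15·(-96)) = 0·2115 - 3·(-531) + (-3)·(-2025) = 7668 ≠ 0, so rank(O) = 3.
rank(O) = 3 = n, so the pair (A, C) is completely observable.

3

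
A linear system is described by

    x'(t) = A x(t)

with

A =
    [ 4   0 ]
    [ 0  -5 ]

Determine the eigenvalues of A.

-5, 4

det(sI - A) = s^2 - (tr A)s + det A, with tr A = 4 + (-5) = -1 and det A = 4·(-5) - 0·0 = -20 - 0 = -20.
So p(s) = det(sI - A) = s^2 + s - 20.
Factor s^2 + s - 20: two numbers with sum -1 and product -20 are 4 and -5, so s^2 + s - 20 = (s - 4)(s + 5).
Hence p(s) = (s - 4) (s + 5), with roots -5, 4.
At least one eigenvalue has non-negative real part, so the system is not asymptotically stable.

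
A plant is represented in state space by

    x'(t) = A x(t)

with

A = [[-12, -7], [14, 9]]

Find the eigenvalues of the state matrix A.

det(sI - A) = s^2 - (tr A)s + det A, with tr A = (-12) + 9 = -3 and det A = (-12)·9 - (-7)·14 = -108 - (-98) = -10.
So p(s) = det(sI - A) = s^2 + 3s - 10.
Factor s^2 + 3s - 10: two numbers with sum -3 and product -10 are 2 and -5, so s^2 + 3s - 10 = (s - 2)(s + 5).
Hence p(s) = (s - 2) (s + 5), with roots -5, 2.
At least one eigenvalue has non-negative real part, so the system is not asymptotically stable.

-5, 2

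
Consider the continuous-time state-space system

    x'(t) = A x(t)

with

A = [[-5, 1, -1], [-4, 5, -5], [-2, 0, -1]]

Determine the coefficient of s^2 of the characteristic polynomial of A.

1

Expand det(sI - A) for the 3×3 matrix.
p(s) = s^3 + s^2 - 23s - 21.
(Check: constant term = det(-A) = (-1)^3 det A = -21; coefficient of s^2 = -tr A = 1.)
The coefficient of s^2 is 1.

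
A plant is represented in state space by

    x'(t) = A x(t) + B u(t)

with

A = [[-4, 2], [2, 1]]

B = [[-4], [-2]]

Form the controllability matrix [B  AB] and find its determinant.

AB = [[12], [-10]]
Controllability matrix C = [B  AB] = [[-4, 12], [-2, -10]]
det(C) = (-4)·(-10) - 12·(-2) = 40 - (-24) = 64
Since det(C) ≠ 0, rank(C) = 2 and the system is completely controllable.

64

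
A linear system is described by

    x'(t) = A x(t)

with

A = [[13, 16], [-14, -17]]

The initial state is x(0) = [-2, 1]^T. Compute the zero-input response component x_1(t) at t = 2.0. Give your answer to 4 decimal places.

det(sI - A) = s^2 - (tr A)s + det A, with tr A = 13 + (-17) = -4 and det A = 13·(-17) - 16·(-14) = -221 - (-224) = 3.
So p(s) = det(sI - A) = s^2 + 4s + 3.
Factor s^2 + 4s + 3: two numbers with sum -4 and product 3 are -1 and -3, so s^2 + 4s + 3 = (s + 1)(s + 3).
Hence p(s) = (s + 1) (s + 3), with roots -3, -1.
The eigenvalues -3, -1 are distinct and real, so A is diagonalisable and x(t) = e^{At} x(0) = V diag(e^{λ_i t}) V^{-1} x(0), where the columns of V are the eigenvectors.
λ = -3: A - (-3)I = [[16, 16], [-14, -14]]. Row 1 gives 16·v1 + 16·v2 = 0, so take v_1 = [-1, 1]^T.
λ = -1: A - (-1)I = [[14, 16], [-14, -16]]. Row 1 gives 14·v1 + 16·v2 = 0, so take v_2 = [-8, 7]^T.
V = [v_1 v_2] = [[-1, -8], [1, 7]] has det V = 1, so V^{-1} = adj(V)/det V = [[7, 8], [-1, -1]].
Modal coordinates z(0) = V^{-1} x(0): 7·(-2) + 8·1 = -6; (-1)·(-2) + (-1)·1 = 1; so z(0) = [-6, 1]^T.
x_1(t) = Σ_i (v_i)_1 · z_i(0) · e^{λ_i t} (row 1 of V times the modal terms).
x_1(2.0) = (-1)·(-6)·e^{-3·2.0} + (-8)·1·e^{-1·2.0} = 6·0.002479 + (-8)·0.135335 = -1.0678.

-1.0678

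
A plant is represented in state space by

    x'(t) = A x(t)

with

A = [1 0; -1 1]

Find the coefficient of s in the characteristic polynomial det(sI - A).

-2

For a 2×2 matrix, det(sI - A) = s^2 - (tr A)s + det A.
tr A = 2, det A = 1.
So p(s) = s^2 - 2s + 1.
The coefficient of s is -2.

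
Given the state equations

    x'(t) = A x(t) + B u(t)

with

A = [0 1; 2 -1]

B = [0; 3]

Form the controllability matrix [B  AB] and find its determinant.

-9

AB = [[3], [-3]]
Controllability matrix C = [B  AB] = [[0, 3], [3, -3]]
det(C) = 0·(-3) - 3·3 = 0 - 9 = -9
Since det(C) ≠ 0, rank(C) = 2 and the system is completely controllable.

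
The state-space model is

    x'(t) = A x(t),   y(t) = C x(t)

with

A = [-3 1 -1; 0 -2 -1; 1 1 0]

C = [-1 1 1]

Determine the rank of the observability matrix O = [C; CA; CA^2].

3

CA = [[4, -2, 0]]
CA^2 = [[-12, 8, -2]]
Observability matrix O = [C; CA; CA^2] = [[-1, 1, 1], [4, -2, 0], [-12, 8, -2]]
det(O) = (-1)·((-2)·(-2) - 0·8) - 1·(4·(-2) - 0·(-12)) + 1·(4·8 - (-2)·(-12)) = (-1)·4 - 1·(-8) + 1·8 = 12 ≠ 0, so rank(O) = 3.
rank(O) = 3 = n, so the pair (A, C) is completely observable.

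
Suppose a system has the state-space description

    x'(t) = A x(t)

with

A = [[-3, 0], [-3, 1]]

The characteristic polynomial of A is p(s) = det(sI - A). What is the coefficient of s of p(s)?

For a 2×2 matrix, det(sI - A) = s^2 - (tr A)s + det A.
tr A = -2, det A = -3.
So p(s) = s^2 + 2s - 3.
The coefficient of s is 2.

2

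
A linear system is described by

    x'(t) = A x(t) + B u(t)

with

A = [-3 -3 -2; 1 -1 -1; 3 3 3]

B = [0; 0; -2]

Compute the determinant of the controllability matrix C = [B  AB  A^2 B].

-88

AB = [[4], [2], [-6]]
A^2B = [[-6], [8], [0]]
Controllability matrix C = [B  AB  A^2B] = [[0, 4, -6], [0, 2, 8], [-2, -6, 0]]
Expanding along the first row, det(C) = 0·(2·0 - 8·(-6)) - 4·(0·0 - 8·(-2)) + (-6)·(0·(-6) - 2·(-2)) = 0·48 - 4·16 + (-6)·4 = -88
Since det(C) ≠ 0, rank(C) = 3 and the system is completely controllable.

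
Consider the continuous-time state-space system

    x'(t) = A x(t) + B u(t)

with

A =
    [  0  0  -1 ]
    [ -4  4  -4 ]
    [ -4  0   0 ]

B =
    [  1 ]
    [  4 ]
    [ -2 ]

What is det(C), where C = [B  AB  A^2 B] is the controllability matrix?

0

AB = [[2], [20], [-4]]
A^2B = [[4], [88], [-8]]
Controllability matrix C = [B  AB  A^2B] = [[1, 2, 4], [4, 20, 88], [-2, -4, -8]]
Expanding along the first row, det(C) = 1·(20·(-8) - 88·(-4)) - 2·(4·(-8) - 88·(-2)) + 4·(4·(-4) - 20·(-2)) = 1·192 - 2·144 + 4·24 = 0
Since det(C) = 0, rank(C) < 3 and the system is not completely controllable.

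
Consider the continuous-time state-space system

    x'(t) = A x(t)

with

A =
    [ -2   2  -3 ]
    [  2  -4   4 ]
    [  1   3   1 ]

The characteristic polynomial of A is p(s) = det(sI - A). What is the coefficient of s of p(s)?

Expand det(sI - A) for the 3×3 matrix.
p(s) = s^3 + 5s^2 - 11s - 6.
(Check: constant term = det(-A) = (-1)^3 det A = -6; coefficient of s^2 = -tr A = 5.)
The coefficient of s is -11.

-11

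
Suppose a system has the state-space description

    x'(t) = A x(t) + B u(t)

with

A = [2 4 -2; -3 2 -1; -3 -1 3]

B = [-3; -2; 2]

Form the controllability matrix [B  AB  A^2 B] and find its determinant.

AB = [[-18], [3], [17]]
A^2B = [[-58], [43], [102]]
Controllability matrix C = [B  AB  A^2B] = [[-3, -18, -58], [-2, 3, 43], [2, 17, 102]]
Expanding along the first row, det(C) = (-3)·(3·102 - 43·17) - (-18)·((-2)·102 - 43·2) + (-58)·((-2)·17 - 3·2) = (-3)·(-425) - (-18)·(-290) + (-58)·(-40) = -1625
Since det(C) ≠ 0, rank(C) = 3 and the system is completely controllable.

-1625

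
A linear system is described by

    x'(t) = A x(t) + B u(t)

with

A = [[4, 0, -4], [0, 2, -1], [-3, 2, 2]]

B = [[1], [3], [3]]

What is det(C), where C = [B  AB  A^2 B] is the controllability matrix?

171

AB = [[-8], [3], [9]]
A^2B = [[-68], [-3], [48]]
Controllability matrix C = [B  AB  A^2B] = [[1, -8, -68], [3, 3, -3], [3, 9, 48]]
Expanding along the first row, det(C) = 1·(3·48 - (-3)·9) - (-8)·(3·48 - (-3)·3) + (-68)·(3·9 - 3·3) = 1·171 - (-8)·153 + (-68)·18 = 171
Since det(C) ≠ 0, rank(C) = 3 and the system is completely controllable.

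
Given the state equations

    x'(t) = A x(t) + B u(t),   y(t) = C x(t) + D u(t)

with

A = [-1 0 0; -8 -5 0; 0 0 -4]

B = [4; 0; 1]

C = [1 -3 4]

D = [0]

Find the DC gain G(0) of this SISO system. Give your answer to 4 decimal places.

G(0) = C(-A)^{-1}B + D = -C A^{-1} B + D.
det A = -20, so A^{-1} = (1/-20)·adj(A) = [[-1, 0, 0], [8/5, -1/5, 0], [0, 0, -1/4]]
A^{-1} B = [-4, 32/5, -1/4]^T
C A^{-1} B = -121/5
G(0) = D - C A^{-1} B = 0 - (-121/5) = 121/5 ≈ 24.2000

24.2000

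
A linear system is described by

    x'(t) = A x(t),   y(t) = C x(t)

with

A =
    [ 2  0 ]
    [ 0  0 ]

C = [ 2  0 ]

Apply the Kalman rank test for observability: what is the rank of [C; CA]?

CA = [[4, 0]]
Observability matrix O = [C; CA] = [[2, 0], [4, 0]]
Every row of O is a scalar multiple of row 1 = [2, 0] (multipliers 1, 2), so the rows span a one-dimensional space.
O ≠ 0, hence rank(O) = 1.
rank(O) = 1 < n = 2, so the pair (A, C) is not completely observable.

1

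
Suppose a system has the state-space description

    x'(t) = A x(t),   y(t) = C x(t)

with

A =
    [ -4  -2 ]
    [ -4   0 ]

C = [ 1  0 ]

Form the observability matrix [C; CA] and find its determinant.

-2

CA = [[-4, -2]]
Observability matrix O = [C; CA] = [[1, 0], [-4, -2]]
det(O) = 1·(-2) - 0·(-4) = -2 - 0 = -2
Since det(O) ≠ 0, rank(O) = 2 and the system is completely observable.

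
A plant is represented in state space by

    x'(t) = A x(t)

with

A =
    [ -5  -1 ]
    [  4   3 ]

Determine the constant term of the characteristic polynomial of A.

For a 2×2 matrix, det(sI - A) = s^2 - (tr A)s + det A.
tr A = -2, det A = -11.
So p(s) = s^2 + 2s - 11.
The constant term is -11.

-11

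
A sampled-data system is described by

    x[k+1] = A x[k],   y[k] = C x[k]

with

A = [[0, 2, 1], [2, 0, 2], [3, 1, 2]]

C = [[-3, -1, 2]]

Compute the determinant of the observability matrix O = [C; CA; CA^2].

CA = [[4, -4, -1]]
CA^2 = [[-11, 7, -6]]
Observability matrix O = [C; CA; CA^2] = [[-3, -1, 2], [4, -4, -1], [-11, 7, -6]]
Expanding along the first row, det(O) = (-3)·((-4)·(-6) - (-1)·7) - (-1)·(4·(-6) - (-1)·(-11)) + 2·(4·7 - (-4)·(-11)) = (-3)·31 - (-1)·(-35) + 2·(-16) = -160
Since det(O) ≠ 0, rank(O) = 3 and the system is completely observable.

-160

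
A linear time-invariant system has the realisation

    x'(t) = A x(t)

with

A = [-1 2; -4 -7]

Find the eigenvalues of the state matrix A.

-5, -3

det(sI - A) = s^2 - (tr A)s + det A, with tr A = (-1) + (-7) = -8 and det A = (-1)·(-7) - 2·(-4) = 7 - (-8) = 15.
So p(s) = det(sI - A) = s^2 + 8s + 15.
Factor s^2 + 8s + 15: two numbers with sum -8 and product 15 are -3 and -5, so s^2 + 8s + 15 = (s + 3)(s + 5).
Hence p(s) = (s + 3) (s + 5), with roots -5, -3.
All eigenvalues have negative real part, so the system is asymptotically stable.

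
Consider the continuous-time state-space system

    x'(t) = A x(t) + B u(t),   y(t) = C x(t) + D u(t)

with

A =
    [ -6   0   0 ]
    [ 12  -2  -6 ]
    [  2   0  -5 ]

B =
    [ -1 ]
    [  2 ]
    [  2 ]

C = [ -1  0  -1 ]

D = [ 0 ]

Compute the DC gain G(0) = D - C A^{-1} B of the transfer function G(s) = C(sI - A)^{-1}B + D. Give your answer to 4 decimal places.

-0.1667

G(0) = C(-A)^{-1}B + D = -C A^{-1} B + D.
det A = -60, so A^{-1} = (1/-60)·adj(A) = [[-1/6, 0, 0], [-4/5, -1/2, 3/5], [-1/15, 0, -1/5]]
A^{-1} B = [1/6, 1, -1/3]^T
C A^{-1} B = 1/6
G(0) = D - C A^{-1} B = 0 - (1/6) = -1/6 ≈ -0.1667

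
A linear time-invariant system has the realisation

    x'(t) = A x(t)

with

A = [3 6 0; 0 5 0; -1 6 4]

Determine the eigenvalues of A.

3, 4, 5

det(sI - A) = s^3 - (tr A)s^2 + (M11 + M22 + M33)s - det A, where Mii is the 2×2 principal minor of A obtained by deleting row i and column i.
tr A = 3 + 5 + 4 = 12; M11 = 5·4 - 0·6 = 20 - 0 = 20; M22 = 3·4 - 0·(-1) = 12 - 0 = 12; M33 = 3·5 - 6·0 = 15 - 0 = 15; sum of minors = 47.
det A = 3·(5·4 - 0·6) - 6·(0·4 - 0·(-1)) + 0·(0·6 - 5·(-1)) = 3·20 - 6·0 + 0·5 = 60.
So p(s) = det(sI - A) = s^3 - 12s^2 + 47s - 60.
Rational-root test: any integer root divides -60. Testing small divisors, s = 3 works: p(3) = 27 + (-108) + 141 + (-60) = 0, so (s - 3) is a factor.
Dividing, p(s) = (s - 3)(s^2 - 9s + 20).
Factor s^2 - 9s + 20: two numbers with sum 9 and product 20 are 5 and 4, so s^2 - 9s + 20 = (s - 5)(s - 4).
Hence p(s) = (s - 5) (s - 4) (s - 3), with roots 3, 4, 5.
At least one eigenvalue has non-negative real part, so the system is not asymptotically stable.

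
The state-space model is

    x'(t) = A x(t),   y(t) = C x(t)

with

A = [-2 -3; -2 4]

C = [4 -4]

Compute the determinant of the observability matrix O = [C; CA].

-112

CA = [[0, -28]]
Observability matrix O = [C; CA] = [[4, -4], [0, -28]]
det(O) = 4·(-28) - (-4)·0 = -112 - 0 = -112
Since det(O) ≠ 0, rank(O) = 2 and the system is completely observable.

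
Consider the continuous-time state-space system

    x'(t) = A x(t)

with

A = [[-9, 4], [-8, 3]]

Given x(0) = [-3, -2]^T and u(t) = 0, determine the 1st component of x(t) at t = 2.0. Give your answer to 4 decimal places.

0.1352

det(sI - A) = s^2 - (tr A)s + det A, with tr A = (-9) + 3 = -6 and det A = (-9)·3 - 4·(-8) = -27 - (-32) = 5.
So p(s) = det(sI - A) = s^2 + 6s + 5.
Factor s^2 + 6s + 5: two numbers with sum -6 and product 5 are -1 and -5, so s^2 + 6s + 5 = (s + 1)(s + 5).
Hence p(s) = (s + 1) (s + 5), with roots -5, -1.
The eigenvalues -5, -1 are distinct and real, so A is diagonalisable and x(t) = e^{At} x(0) = V diag(e^{λ_i t}) V^{-1} x(0), where the columns of V are the eigenvectors.
λ = -5: A - (-5)I = [[-4, 4], [-8, 8]]. Row 1 gives (-4)·v1 + 4·v2 = 0, so take v_1 = [-1, -1]^T.
λ = -1: A - (-1)I = [[-8, 4], [-8, 4]]. Row 1 gives (-8)·v1 + 4·v2 = 0, so take v_2 = [-1, -2]^T.
V = [v_1 v_2] = [[-1, -1], [-1, -2]] has det V = 1, so V^{-1} = adj(V)/det V = [[-2, 1], [1, -1]].
Modal coordinates z(0) = V^{-1} x(0): (-2)·(-3) + 1·(-2) = 4; 1·(-3) + (-1)·(-2) = -1; so z(0) = [4, -1]^T.
x_1(t) = Σ_i (v_i)_1 · z_i(0) · e^{λ_i t} (row 1 of V times the modal terms).
x_1(2.0) = (-1)·4·e^{-5·2.0} + (-1)·(-1)·e^{-1·2.0} = (-4)·0.000045 + 1·0.135335 = 0.1352.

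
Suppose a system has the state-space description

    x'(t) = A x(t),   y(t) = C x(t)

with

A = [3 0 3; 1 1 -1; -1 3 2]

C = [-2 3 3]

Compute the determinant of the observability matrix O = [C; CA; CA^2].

279

CA = [[-6, 12, -3]]
CA^2 = [[-3, 3, -36]]
Observability matrix O = [C; CA; CA^2] = [[-2, 3, 3], [-6, 12, -3], [-3, 3, -36]]
Expanding along the first row, det(O) = (-2)·(12·(-36) - (-3)·3) - 3·((-6)·(-36) - (-3)·(-3)) + 3·((-6)·3 - 12·(-3)) = (-2)·(-423) - 3·207 + 3·18 = 279
Since det(O) ≠ 0, rank(O) = 3 and the system is completely observable.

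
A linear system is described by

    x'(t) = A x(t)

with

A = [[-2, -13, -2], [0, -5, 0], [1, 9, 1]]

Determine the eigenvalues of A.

det(sI - A) = s^3 - (tr A)s^2 + (M11 + M22 + M33)s - det A, where Mii is the 2×2 principal minor of A obtained by deleting row i and column i.
tr A = (-2) + (-5) + 1 = -6; M11 = (-5)·1 - 0·9 = -5 - 0 = -5; M22 = (-2)·1 - (-2)·1 = -2 - (-2) = 0; M33 = (-2)·(-5) - (-13)·0 = 10 - 0 = 10; sum of minors = 5.
det A = (-2)·((-5)·1 - 0·9) - (-13)·(0·1 - 0·1) + (-2)·(0·9 - (-5)·1) = (-2)·(-5) - (-13)·0 + (-2)·5 = 0.
So p(s) = det(sI - A) = s^3 + 6s^2 + 5s.
The constant term is 0, so p(s) = s(s^2 + 6s + 5).
Factor s^2 + 6s + 5: two numbers with sum -6 and product 5 are -1 and -5, so s^2 + 6s + 5 = (s + 1)(s + 5).
Hence p(s) = s (s + 1) (s + 5), with roots -5, -1, 0.
At least one eigenvalue has non-negative real part, so the system is not asymptotically stable.

-5, -1, 0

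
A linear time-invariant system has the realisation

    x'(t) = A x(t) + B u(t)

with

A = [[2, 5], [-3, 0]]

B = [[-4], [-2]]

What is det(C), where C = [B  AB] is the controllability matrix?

-84

AB = [[-18], [12]]
Controllability matrix C = [B  AB] = [[-4, -18], [-2, 12]]
det(C) = (-4)·12 - (-18)·(-2) = -48 - 36 = -84
Since det(C) ≠ 0, rank(C) = 2 and the system is completely controllable.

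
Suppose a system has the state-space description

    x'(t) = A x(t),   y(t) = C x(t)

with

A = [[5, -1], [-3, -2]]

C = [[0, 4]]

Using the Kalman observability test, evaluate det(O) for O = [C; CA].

48

CA = [[-12, -8]]
Observability matrix O = [C; CA] = [[0, 4], [-12, -8]]
det(O) = 0·(-8) - 4·(-12) = 0 - (-48) = 48
Since det(O) ≠ 0, rank(O) = 2 and the system is completely observable.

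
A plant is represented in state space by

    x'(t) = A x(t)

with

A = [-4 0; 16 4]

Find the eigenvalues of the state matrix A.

det(sI - A) = s^2 - (tr A)s + det A, with tr A = (-4) + 4 = 0 and det A = (-4)·4 - 0·16 = -16 - 0 = -16.
So p(s) = det(sI - A) = s^2 - 16.
Factor s^2 - 16: two numbers with sum 0 and product -16 are 4 and -4, so s^2 - 16 = (s - 4)(s + 4).
Hence p(s) = (s - 4) (s + 4), with roots -4, 4.
At least one eigenvalue has non-negative real part, so the system is not asymptotically stable.

-4, 4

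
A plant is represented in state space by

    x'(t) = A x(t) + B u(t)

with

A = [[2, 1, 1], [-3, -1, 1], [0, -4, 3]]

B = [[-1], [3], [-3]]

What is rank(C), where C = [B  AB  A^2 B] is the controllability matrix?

AB = [[-2], [-3], [-21]]
A^2B = [[-28], [-12], [-51]]
Controllability matrix C = [B  AB  A^2B] = [[-1, -2, -28], [3, -3, -12], [-3, -21, -51]]
det(C) = (-1)·((-3)·(-51) - (-12)·(-21)) - (-2)·(3·(-51) - (-12)·(-3)) + (-28)·(3·(-21) - (-3)·(-3)) = (-1)·(-99) - (-2)·(-189) + (-28)·(-72) = 1737 ≠ 0, so rank(C) = 3.
rank(C) = 3 = n, so the pair (A, B) is completely controllable.

3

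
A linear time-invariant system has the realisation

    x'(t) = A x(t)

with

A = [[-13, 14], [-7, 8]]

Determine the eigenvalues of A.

-6, 1

det(sI - A) = s^2 - (tr A)s + det A, with tr A = (-13) + 8 = -5 and det A = (-13)·8 - 14·(-7) = -104 - (-98) = -6.
So p(s) = det(sI - A) = s^2 + 5s - 6.
Factor s^2 + 5s - 6: two numbers with sum -5 and product -6 are 1 and -6, so s^2 + 5s - 6 = (s - 1)(s + 6).
Hence p(s) = (s - 1) (s + 6), with roots -6, 1.
At least one eigenvalue has non-negative real part, so the system is not asymptotically stable.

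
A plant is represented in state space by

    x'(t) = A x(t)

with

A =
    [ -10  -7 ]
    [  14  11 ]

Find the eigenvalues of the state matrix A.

-3, 4

det(sI - A) = s^2 - (tr A)s + det A, with tr A = (-10) + 11 = 1 and det A = (-10)·11 - (-7)·14 = -110 - (-98) = -12.
So p(s) = det(sI - A) = s^2 - s - 12.
Factor s^2 - s - 12: two numbers with sum 1 and product -12 are 4 and -3, so s^2 - s - 12 = (s - 4)(s + 3).
Hence p(s) = (s - 4) (s + 3), with roots -3, 4.
At least one eigenvalue has non-negative real part, so the system is not asymptotically stable.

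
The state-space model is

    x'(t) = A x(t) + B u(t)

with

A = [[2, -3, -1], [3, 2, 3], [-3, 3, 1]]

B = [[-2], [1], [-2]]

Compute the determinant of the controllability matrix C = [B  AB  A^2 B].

-705

AB = [[-5], [-10], [7]]
A^2B = [[13], [-14], [-8]]
Controllability matrix C = [B  AB  A^2B] = [[-2, -5, 13], [1, -10, -14], [-2, 7, -8]]
Expanding along the first row, det(C) = (-2)·((-10)·(-8) - (-14)·7) - (-5)·(1·(-8) - (-14)·(-2)) + 13·(1·7 - (-10)·(-2)) = (-2)·178 - (-5)·(-36) + 13·(-13) = -705
Since det(C) ≠ 0, rank(C) = 3 and the system is completely controllable.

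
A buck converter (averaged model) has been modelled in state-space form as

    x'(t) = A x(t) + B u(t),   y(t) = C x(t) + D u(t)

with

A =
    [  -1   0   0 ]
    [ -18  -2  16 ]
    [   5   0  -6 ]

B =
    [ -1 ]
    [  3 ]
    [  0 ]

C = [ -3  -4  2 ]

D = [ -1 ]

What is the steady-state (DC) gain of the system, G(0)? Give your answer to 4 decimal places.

-15.0000

G(0) = C(-A)^{-1}B + D = -C A^{-1} B + D.
det A = -12, so A^{-1} = (1/-12)·adj(A) = [[-1, 0, 0], [7/3, -1/2, -4/3], [-5/6, 0, -1/6]]
A^{-1} B = [1, -23/6, 5/6]^T
C A^{-1} B = 14
G(0) = D - C A^{-1} B = -1 - (14) = -15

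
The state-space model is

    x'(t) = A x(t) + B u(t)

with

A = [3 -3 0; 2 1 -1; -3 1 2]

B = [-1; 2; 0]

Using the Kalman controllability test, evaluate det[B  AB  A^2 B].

281

AB = [[-9], [0], [5]]
A^2B = [[-27], [-23], [37]]
Controllability matrix C = [B  AB  A^2B] = [[-1, -9, -27], [2, 0, -23], [0, 5, 37]]
Expanding along the first row, det(C) = (-1)·(0·37 - (-23)·5) - (-9)·(2·37 - (-23)·0) + (-27)·(2·5 - 0·0) = (-1)·115 - (-9)·74 + (-27)·10 = 281
Since det(C) ≠ 0, rank(C) = 3 and the system is completely controllable.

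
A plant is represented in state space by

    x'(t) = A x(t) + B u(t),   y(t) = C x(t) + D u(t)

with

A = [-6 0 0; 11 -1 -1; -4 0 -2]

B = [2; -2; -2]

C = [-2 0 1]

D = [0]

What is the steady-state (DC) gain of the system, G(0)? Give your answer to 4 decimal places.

-2.3333

G(0) = C(-A)^{-1}B + D = -C A^{-1} B + D.
det A = -12, so A^{-1} = (1/-12)·adj(A) = [[-1/6, 0, 0], [-13/6, -1, 1/2], [1/3, 0, -1/2]]
A^{-1} B = [-1/3, -10/3, 5/3]^T
C A^{-1} B = 7/3
G(0) = D - C A^{-1} B = 0 - (7/3) = -7/3 ≈ -2.3333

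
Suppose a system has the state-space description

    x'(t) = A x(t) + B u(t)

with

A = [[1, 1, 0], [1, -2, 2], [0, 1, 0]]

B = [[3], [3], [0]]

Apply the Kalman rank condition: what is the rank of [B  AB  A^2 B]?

AB = [[6], [-3], [3]]
A^2B = [[3], [18], [-3]]
Controllability matrix C = [B  AB  A^2B] = [[3, 6, 3], [3, -3, 18], [0, 3, -3]]
det(C) = 3·((-3)·(-3) - 18·3) - 6·(3·(-3) - 18·0) + 3·(3·3 - (-3)·0) = 3·(-45) - 6·(-9) + 3·9 = -54 ≠ 0, so rank(C) = 3.
rank(C) = 3 = n, so the pair (A, B) is completely controllable.

3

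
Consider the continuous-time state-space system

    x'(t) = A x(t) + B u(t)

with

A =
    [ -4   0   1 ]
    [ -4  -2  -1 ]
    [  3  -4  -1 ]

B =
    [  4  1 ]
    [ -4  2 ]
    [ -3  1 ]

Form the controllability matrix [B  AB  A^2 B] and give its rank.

AB = [[-19, -3], [-5, -9], [31, -6]]
A^2B = [[107, 6], [55, 36], [-68, 33]]
Controllability matrix C = [B  AB  A^2B] = [[4, 1, -19, -3, 107, 6], [-4, 2, -5, -9, 55, 36], [-3, 1, 31, -6, -68, 33]]
Take the 3×3 submatrix of C formed by columns 1, 2, 3: [[4, 1, -19], [-4, 2, -5], [-3, 1, 31]]. Its determinant is 4·(2·31 - (-5)·1) - 1·((-4)·31 - (-5)·(-3)) + (-19)·((-4)·1 - 2·(-3)) = 4·67 - 1·(-139) + (-19)·2 = 369 ≠ 0.
So rank(C) ≥ 3; since C has 3 rows, rank(C) = 3.
rank(C) = 3 = n, so the pair (A, B) is completely controllable.

3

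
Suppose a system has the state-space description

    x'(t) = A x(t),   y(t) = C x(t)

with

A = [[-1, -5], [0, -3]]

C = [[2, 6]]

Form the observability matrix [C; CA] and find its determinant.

CA = [[-2, -28]]
Observability matrix O = [C; CA] = [[2, 6], [-2, -28]]
det(O) = 2·(-28) - 6·(-2) = -56 - (-12) = -44
Since det(O) ≠ 0, rank(O) = 2 and the system is completely observable.

-44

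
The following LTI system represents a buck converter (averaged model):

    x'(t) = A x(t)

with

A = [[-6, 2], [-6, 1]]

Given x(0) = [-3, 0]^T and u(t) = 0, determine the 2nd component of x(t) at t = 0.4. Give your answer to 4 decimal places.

det(sI - A) = s^2 - (tr A)s + det A, with tr A = (-6) + 1 = -5 and det A = (-6)·1 - 2·(-6) = -6 - (-12) = 6.
So p(s) = det(sI - A) = s^2 + 5s + 6.
Factor s^2 + 5s + 6: two numbers with sum -5 and product 6 are -2 and -3, so s^2 + 5s + 6 = (s + 2)(s + 3).
Hence p(s) = (s + 2) (s + 3), with roots -3, -2.
The eigenvalues -3, -2 are distinct and real, so A is diagonalisable and x(t) = e^{At} x(0) = V diag(e^{λ_i t}) V^{-1} x(0), where the columns of V are the eigenvectors.
λ = -3: A - (-3)I = [[-3, 2], [-6, 4]]. Row 1 gives (-3)·v1 + 2·v2 = 0, so take v_1 = [2, 3]^T.
λ = -2: A - (-2)I = [[-4, 2], [-6, 3]]. Row 1 gives (-4)·v1 + 2·v2 = 0, so take v_2 = [-1, -2]^T.
V = [v_1 v_2] = [[2, -1], [3, -2]] has det V = -1, so V^{-1} = adj(V)/det V = [[2, -1], [3, -2]].
Modal coordinates z(0) = V^{-1} x(0): 2·(-3) + (-1)·0 = -6; 3·(-3) + (-2)·0 = -9; so z(0) = [-6, -9]^T.
x_2(t) = Σ_i (v_i)_2 · z_i(0) · e^{λ_i t} (row 2 of V times the modal terms).
x_2(0.4) = 3·(-6)·e^{-3·0.4} + (-2)·(-9)·e^{-2·0.4} = (-18)·0.301194 + 18·0.449329 = 2.6664.

2.6664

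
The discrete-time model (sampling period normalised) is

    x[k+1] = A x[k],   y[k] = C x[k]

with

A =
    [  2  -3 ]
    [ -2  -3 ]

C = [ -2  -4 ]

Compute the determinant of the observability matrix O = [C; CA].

-20

CA = [[4, 18]]
Observability matrix O = [C; CA] = [[-2, -4], [4, 18]]
det(O) = (-2)·18 - (-4)·4 = -36 - (-16) = -20
Since det(O) ≠ 0, rank(O) = 2 and the system is completely observable.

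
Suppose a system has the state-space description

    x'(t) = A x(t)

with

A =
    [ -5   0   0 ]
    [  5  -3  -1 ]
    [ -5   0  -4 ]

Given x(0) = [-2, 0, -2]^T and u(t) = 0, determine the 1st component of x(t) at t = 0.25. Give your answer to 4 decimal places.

det(sI - A) = s^3 - (tr A)s^2 + (M11 + M22 + M33)s - det A, where Mii is the 2×2 principal minor of A obtained by deleting row i and column i.
tr A = (-5) + (-3) + (-4) = -12; M11 = (-3)·(-4) - (-1)·0 = 12 - 0 = 12; M22 = (-5)·(-4) - 0·(-5) = 20 - 0 = 20; M33 = (-5)·(-3) - 0·5 = 15 - 0 = 15; sum of minors = 47.
det A = (-5)·((-3)·(-4) - (-1)·0) - 0·(5·(-4) - (-1)·(-5)) + 0·(5·0 - (-3)·(-5)) = (-5)·12 - 0·(-25) + 0·(-15) = -60.
So p(s) = det(sI - A) = s^3 + 12s^2 + 47s + 60.
Rational-root test: any integer root divides 60. Testing small divisors, s = -3 works: p(-3) = -27 + 108 + (-141) + 60 = 0, so (s + 3) is a factor.
Dividing, p(s) = (s + 3)(s^2 + 9s + 20).
Factor s^2 + 9s + 20: two numbers with sum -9 and product 20 are -4 and -5, so s^2 + 9s + 20 = (s + 4)(s + 5).
Hence p(s) = (s + 3) (s + 4) (s + 5), with roots -5, -4, -3.
The eigenvalues -5, -4, -3 are distinct and real, so A is diagonalisable and x(t) = e^{At} x(0) = V diag(e^{λ_i t}) V^{-1} x(0), where the columns of V are the eigenvectors.
λ = -5: A - (-5)I = [[0, 0, 0], [5, 2, -1], [-5, 0, 1]]. v must be orthogonal to every row; (row 2) × (row 3) = [2, 0, 10], so take v_1 = [1, 0, 5]^T.
λ = -4: A - (-4)I = [[-1, 0, 0], [5, 1, -1], [-5, 0, 0]]. v must be orthogonal to every row; (row 1) × (row 2) = [0, -1, -1], so take v_2 = [0, 1, 1]^T.
λ = -3: A - (-3)I = [[-2, 0, 0], [5, 0, -1], [-5, 0, -1]]. v must be orthogonal to every row; (row 1) × (row 2) = [0, -2, 0], so take v_3 = [0, -1, 0]^T.
V = [v_1 v_2 v_3] = [[1, 0, 0], [0, 1, -1], [5, 1, 0]] has det V = 1, so V^{-1} = adj(V)/det V = [[1, 0, 0], [-5, 0, 1], [-5, -1, 1]].
Modal coordinates z(0) = V^{-1} x(0): 1·(-2) + 0·0 + 0·(-2) = -2; (-5)·(-2) + 0·0 + 1·(-2) = 8; (-5)·(-2) + (-1)·0 + 1·(-2) = 8; so z(0) = [-2, 8, 8]^T.
x_1(t) = Σ_i (v_i)_1 · z_i(0) · e^{λ_i t} (row 1 of V times the modal terms).
x_1(0.25) = 1·(-2)·e^{-5·0.25} + 0·8·e^{-4·0.25} + 0·8·e^{-3·0.25} = (-2)·0.286505 + 0·0.367879 + 0·0.472367 = -0.5730.

-0.5730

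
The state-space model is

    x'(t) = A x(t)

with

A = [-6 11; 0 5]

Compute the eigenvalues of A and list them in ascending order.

-6, 5

det(sI - A) = s^2 - (tr A)s + det A, with tr A = (-6) + 5 = -1 and det A = (-6)·5 - 11·0 = -30 - 0 = -30.
So p(s) = det(sI - A) = s^2 + s - 30.
Factor s^2 + s - 30: two numbers with sum -1 and product -30 are 5 and -6, so s^2 + s - 30 = (s - 5)(s + 6).
Hence p(s) = (s - 5) (s + 6), with roots -6, 5.
At least one eigenvalue has non-negative real part, so the system is not asymptotically stable.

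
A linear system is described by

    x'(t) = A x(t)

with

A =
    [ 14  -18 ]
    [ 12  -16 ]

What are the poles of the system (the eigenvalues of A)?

det(sI - A) = s^2 - (tr A)s + det A, with tr A = 14 + (-16) = -2 and det A = 14·(-16) - (-18)·12 = -224 - (-216) = -8.
So p(s) = det(sI - A) = s^2 + 2s - 8.
Factor s^2 + 2s - 8: two numbers with sum -2 and product -8 are 2 and -4, so s^2 + 2s - 8 = (s - 2)(s + 4).
Hence p(s) = (s - 2) (s + 4), with roots -4, 2.
At least one eigenvalue has non-negative real part, so the system is not asymptotically stable.

-4, 2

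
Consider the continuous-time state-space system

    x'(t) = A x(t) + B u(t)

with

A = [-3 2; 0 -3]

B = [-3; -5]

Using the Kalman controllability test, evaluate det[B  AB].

AB = [[-1], [15]]
Controllability matrix C = [B  AB] = [[-3, -1], [-5, 15]]
det(C) = (-3)·15 - (-1)·(-5) = -45 - 5 = -50
Since det(C) ≠ 0, rank(C) = 2 and the system is completely controllable.

-50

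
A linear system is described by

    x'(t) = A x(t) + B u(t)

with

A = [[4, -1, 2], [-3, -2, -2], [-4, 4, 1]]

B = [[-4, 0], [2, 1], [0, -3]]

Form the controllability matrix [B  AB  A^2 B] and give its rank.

3

AB = [[-18, -7], [8, 4], [24, 1]]
A^2B = [[-32, -30], [-10, 11], [128, 45]]
Controllability matrix C = [B  AB  A^2B] = [[-4, 0, -18, -7, -32, -30], [2, 1, 8, 4, -10, 11], [0, -3, 24, 1, 128, 45]]
Take the 3×3 submatrix of C formed by columns 1, 2, 3: [[-4, 0, -18], [2, 1, 8], [0, -3, 24]]. Its determinant is (-4)·(1·24 - 8·(-3)) - 0·(2·24 - 8·0) + (-18)·(2·(-3) - 1·0) = (-4)·48 - 0·48 + (-18)·(-6) = -84 ≠ 0.
So rank(C) ≥ 3; since C has 3 rows, rank(C) = 3.
rank(C) = 3 = n, so the pair (A, B) is completely controllable.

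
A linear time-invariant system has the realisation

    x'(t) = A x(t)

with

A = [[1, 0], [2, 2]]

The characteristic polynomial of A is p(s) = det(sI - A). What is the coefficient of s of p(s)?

For a 2×2 matrix, det(sI - A) = s^2 - (tr A)s + det A.
tr A = 3, det A = 2.
So p(s) = s^2 - 3s + 2.
The coefficient of s is -3.

-3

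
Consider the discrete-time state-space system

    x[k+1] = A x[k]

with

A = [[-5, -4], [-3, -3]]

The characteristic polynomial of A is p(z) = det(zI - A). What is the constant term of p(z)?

For a 2×2 matrix, det(zI - A) = z^2 - (tr A)z + det A.
tr A = -8, det A = 3.
So p(z) = z^2 + 8z + 3.
The constant term is 3.

3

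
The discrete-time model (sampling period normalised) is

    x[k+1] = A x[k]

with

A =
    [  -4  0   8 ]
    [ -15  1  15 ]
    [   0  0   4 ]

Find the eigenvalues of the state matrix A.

-4, 1, 4

det(zI - A) = z^3 - (tr A)z^2 + (M11 + M22 + M33)z - det A, where Mii is the 2×2 principal minor of A obtained by deleting row i and column i.
tr A = (-4) + 1 + 4 = 1; M11 = 1·4 - 15·0 = 4 - 0 = 4; M22 = (-4)·4 - 8·0 = -16 - 0 = -16; M33 = (-4)·1 - 0·(-15) = -4 - 0 = -4; sum of minors = -16.
det A = (-4)·(1·4 - 15·0) - 0·((-15)·4 - 15·0) + 8·((-15)·0 - 1·0) = (-4)·4 - 0·(-60) + 8·0 = -16.
So p(z) = det(zI - A) = z^3 - z^2 - 16z + 16.
Rational-root test: any integer root divides 16. Testing small divisors, z = 1 works: p(1) = 1 + (-1) + (-16) + 16 = 0, so (z - 1) is a factor.
Dividing, p(z) = (z - 1)(z^2 - 16).
Factor z^2 - 16: two numbers with sum 0 and product -16 are 4 and -4, so z^2 - 16 = (z - 4)(z + 4).
Hence p(z) = (z - 4) (z - 1) (z + 4), with roots -4, 1, 4.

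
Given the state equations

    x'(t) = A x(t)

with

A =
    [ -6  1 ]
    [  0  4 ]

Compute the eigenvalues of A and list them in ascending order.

det(sI - A) = s^2 - (tr A)s + det A, with tr A = (-6) + 4 = -2 and det A = (-6)·4 - 1·0 = -24 - 0 = -24.
So p(s) = det(sI - A) = s^2 + 2s - 24.
Factor s^2 + 2s - 24: two numbers with sum -2 and product -24 are 4 and -6, so s^2 + 2s - 24 = (s - 4)(s + 6).
Hence p(s) = (s - 4) (s + 6), with roots -6, 4.
At least one eigenvalue has non-negative real part, so the system is not asymptotically stable.

-6, 4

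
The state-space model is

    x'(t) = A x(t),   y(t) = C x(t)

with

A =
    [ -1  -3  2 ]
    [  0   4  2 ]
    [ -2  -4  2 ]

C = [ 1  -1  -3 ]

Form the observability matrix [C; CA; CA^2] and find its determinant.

CA = [[5, 5, -6]]
CA^2 = [[7, 29, 8]]
Observability matrix O = [C; CA; CA^2] = [[1, -1, -3], [5, 5, -6], [7, 29, 8]]
Expanding along the first row, det(O) = 1·(5·8 - (-6)·29) - (-1)·(5·8 - (-6)·7) + (-3)·(5·29 - 5·7) = 1·214 - (-1)·82 + (-3)·110 = -34
Since det(O) ≠ 0, rank(O) = 3 and the system is completely observable.

-34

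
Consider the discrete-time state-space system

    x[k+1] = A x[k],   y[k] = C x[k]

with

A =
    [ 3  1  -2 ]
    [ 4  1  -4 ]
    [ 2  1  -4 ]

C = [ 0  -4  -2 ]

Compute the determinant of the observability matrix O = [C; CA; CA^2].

CA = [[-20, -6, 24]]
CA^2 = [[-36, -2, -32]]
Observability matrix O = [C; CA; CA^2] = [[0, -4, -2], [-20, -6, 24], [-36, -2, -32]]
Expanding along the first row, det(O) = 0·((-6)·(-32) - 24·(-2)) - (-4)·((-20)·(-32) - 24·(-36)) + (-2)·((-20)·(-2) - (-6)·(-36)) = 0·240 - (-4)·1504 + (-2)·(-176) = 6368
Since det(O) ≠ 0, rank(O) = 3 and the system is completely observable.

6368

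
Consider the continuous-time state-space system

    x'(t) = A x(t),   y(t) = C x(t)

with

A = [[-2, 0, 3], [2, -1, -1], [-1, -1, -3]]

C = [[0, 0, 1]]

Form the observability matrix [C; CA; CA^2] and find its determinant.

-1

CA = [[-1, -1, -3]]
CA^2 = [[3, 4, 7]]
Observability matrix O = [C; CA; CA^2] = [[0, 0, 1], [-1, -1, -3], [3, 4, 7]]
Expanding along the first row, det(O) = 0·((-1)·7 - (-3)·4) - 0·((-1)·7 - (-3)·3) + 1·((-1)·4 - (-1)·3) = 0·5 - 0·2 + 1·(-1) = -1
Since det(O) ≠ 0, rank(O) = 3 and the system is completely observable.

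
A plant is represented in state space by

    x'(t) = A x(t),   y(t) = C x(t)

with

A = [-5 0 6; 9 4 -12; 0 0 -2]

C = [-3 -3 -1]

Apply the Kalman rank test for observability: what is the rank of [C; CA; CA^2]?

2

CA = [[-12, -12, 20]]
CA^2 = [[-48, -48, 32]]
Observability matrix O = [C; CA; CA^2] = [[-3, -3, -1], [-12, -12, 20], [-48, -48, 32]]
The columns c1, c2, c3 of O are linearly dependent: -c1 + c2 = 0 (check each entry), so rank(O) ≤ 2.
The 2×2 minor from rows 1, 2, columns 1, 3 is (-3)·20 - (-1)·(-12) = -60 - 12 = -72 ≠ 0, so rank(O) = 2.
rank(O) = 2 < n = 3, so the pair (A, C) is not completely observable.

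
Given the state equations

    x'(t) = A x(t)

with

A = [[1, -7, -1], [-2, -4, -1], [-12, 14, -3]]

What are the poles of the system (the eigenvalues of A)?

-5, -4, 3

det(sI - A) = s^3 - (tr A)s^2 + (M11 + M22 + M33)s - det A, where Mii is the 2×2 principal minor of A obtained by deleting row i and column i.
tr A = 1 + (-4) + (-3) = -6; M11 = (-4)·(-3) - (-1)·14 = 12 - (-14) = 26; M22 = 1·(-3) - (-1)·(-12) = -3 - 12 = -15; M33 = 1·(-4) - (-7)·(-2) = -4 - 14 = -18; sum of minors = -7.
det A = 1·((-4)·(-3) - (-1)·14) - (-7)·((-2)·(-3) - (-1)·(-12)) + (-1)·((-2)·14 - (-4)·(-12)) = 1·26 - (-7)·(-6) + (-1)·(-76) = 60.
So p(s) = det(sI - A) = s^3 + 6s^2 - 7s - 60.
Rational-root test: any integer root divides -60. Testing small divisors, s = 3 works: p(3) = 27 + 54 + (-21) + (-60) = 0, so (s - 3) is a factor.
Dividing, p(s) = (s - 3)(s^2 + 9s + 20).
Factor s^2 + 9s + 20: two numbers with sum -9 and product 20 are -4 and -5, so s^2 + 9s + 20 = (s + 4)(s + 5).
Hence p(s) = (s - 3) (s + 4) (s + 5), with roots -5, -4, 3.
At least one eigenvalue has non-negative real part, so the system is not asymptotically stable.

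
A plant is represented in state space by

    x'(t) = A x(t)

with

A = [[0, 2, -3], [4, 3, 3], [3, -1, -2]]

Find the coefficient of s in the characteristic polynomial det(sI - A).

-2

Expand det(sI - A) for the 3×3 matrix.
p(s) = s^3 - s^2 - 2s - 73.
(Check: constant term = det(-A) = (-1)^3 det A = -73; coefficient of s^2 = -tr A = -1.)
The coefficient of s is -2.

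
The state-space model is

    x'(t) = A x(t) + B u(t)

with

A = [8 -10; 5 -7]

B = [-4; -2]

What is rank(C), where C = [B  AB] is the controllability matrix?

AB = [[-12], [-6]]
Controllability matrix C = [B  AB] = [[-4, -12], [-2, -6]]
Every column of C is a scalar multiple of column 1 = [-4, -2] (multipliers 1, 3), so the columns span a one-dimensional space.
C ≠ 0, hence rank(C) = 1.
rank(C) = 1 < n = 2, so the pair (A, B) is not completely controllable.

1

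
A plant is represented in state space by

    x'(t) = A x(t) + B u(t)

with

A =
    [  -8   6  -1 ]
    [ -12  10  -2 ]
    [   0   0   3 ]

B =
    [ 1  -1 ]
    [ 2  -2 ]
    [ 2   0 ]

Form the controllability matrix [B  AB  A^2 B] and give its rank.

2

AB = [[2, -4], [4, -8], [6, 0]]
A^2B = [[2, -16], [4, -32], [18, 0]]
Controllability matrix C = [B  AB  A^2B] = [[1, -1, 2, -4, 2, -16], [2, -2, 4, -8, 4, -32], [2, 0, 6, 0, 18, 0]]
The rows r1, r2, r3 of C are linearly dependent: -2·r1 + r2 = 0 (check each entry), so rank(C) ≤ 2.
The 2×2 minor from rows 1, 3, columns 1, 2 is 1·0 - (-1)·2 = 0 - (-2) = 2 ≠ 0, so rank(C) = 2.
rank(C) = 2 < n = 3, so the pair (A, B) is not completely controllable.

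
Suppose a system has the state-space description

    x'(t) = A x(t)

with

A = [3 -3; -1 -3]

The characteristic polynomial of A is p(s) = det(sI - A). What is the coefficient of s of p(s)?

For a 2×2 matrix, det(sI - A) = s^2 - (tr A)s + det A.
tr A = 0, det A = -12.
So p(s) = s^2 - 12.
The coefficient of s is 0.

0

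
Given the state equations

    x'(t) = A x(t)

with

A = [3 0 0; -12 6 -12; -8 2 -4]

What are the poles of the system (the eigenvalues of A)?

det(sI - A) = s^3 - (tr A)s^2 + (M11 + M22 + M33)s - det A, where Mii is the 2×2 principal minor of A obtained by deleting row i and column i.
tr A = 3 + 6 + (-4) = 5; M11 = 6·(-4) - (-12)·2 = -24 - (-24) = 0; M22 = 3·(-4) - 0·(-8) = -12 - 0 = -12; M33 = 3·6 - 0·(-12) = 18 - 0 = 18; sum of minors = 6.
det A = 3·(6·(-4) - (-12)·2) - 0·((-12)·(-4) - (-12)·(-8)) + 0·((-12)·2 - 6·(-8)) = 3·0 - 0·(-48) + 0·24 = 0.
So p(s) = det(sI - A) = s^3 - 5s^2 + 6s.
The constant term is 0, so p(s) = s(s^2 - 5s + 6).
Factor s^2 - 5s + 6: two numbers with sum 5 and product 6 are 3 and 2, so s^2 - 5s + 6 = (s - 3)(s - 2).
Hence p(s) = s (s - 3) (s - 2), with roots 0, 2, 3.
At least one eigenvalue has non-negative real part, so the system is not asymptotically stable.

0, 2, 3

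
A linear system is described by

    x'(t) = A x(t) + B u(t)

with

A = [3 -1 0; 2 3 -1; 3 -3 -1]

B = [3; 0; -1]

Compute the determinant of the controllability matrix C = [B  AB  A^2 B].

-1075

AB = [[9], [7], [10]]
A^2B = [[20], [29], [-4]]
Controllability matrix C = [B  AB  A^2B] = [[3, 9, 20], [0, 7, 29], [-1, 10, -4]]
Expanding along the first row, det(C) = 3·(7·(-4) - 29·10) - 9·(0·(-4) - 29·(-1)) + 20·(0·10 - 7·(-1)) = 3·(-318) - 9·29 + 20·7 = -1075
Since det(C) ≠ 0, rank(C) = 3 and the system is completely controllable.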